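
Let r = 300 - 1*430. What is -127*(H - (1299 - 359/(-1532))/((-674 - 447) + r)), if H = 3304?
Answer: -804444943685/1916532 ≈ -4.1974e+5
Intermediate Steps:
r = -130 (r = 300 - 430 = -130)
-127*(H - (1299 - 359/(-1532))/((-674 - 447) + r)) = -127*(3304 - (1299 - 359/(-1532))/((-674 - 447) - 130)) = -127*(3304 - (1299 - 359*(-1/1532))/(-1121 - 130)) = -127*(3304 - (1299 + 359/1532)/(-1251)) = -127*(3304 - 1990427*(-1)/(1532*1251)) = -127*(3304 - 1*(-1990427/1916532)) = -127*(3304 + 1990427/1916532) = -127*6334212155/1916532 = -804444943685/1916532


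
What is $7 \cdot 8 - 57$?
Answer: $-1$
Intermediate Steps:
$7 \cdot 8 - 57 = 56 - 57 = -1$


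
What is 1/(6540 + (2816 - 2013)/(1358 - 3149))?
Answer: 1791/11712337 ≈ 0.00015292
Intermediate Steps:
1/(6540 + (2816 - 2013)/(1358 - 3149)) = 1/(6540 + 803/(-1791)) = 1/(6540 + 803*(-1/1791)) = 1/(6540 - 803/1791) = 1/(11712337/1791) = 1791/11712337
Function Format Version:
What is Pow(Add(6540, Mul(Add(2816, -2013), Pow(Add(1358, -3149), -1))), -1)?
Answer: Rational(1791, 11712337) ≈ 0.00015292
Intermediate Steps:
Pow(Add(6540, Mul(Add(2816, -2013), Pow(Add(1358, -3149), -1))), -1) = Pow(Add(6540, Mul(803, Pow(-1791, -1))), -1) = Pow(Add(6540, Mul(803, Rational(-1, 1791))), -1) = Pow(Add(6540, Rational(-803, 1791)), -1) = Pow(Rational(11712337, 1791), -1) = Rational(1791, 11712337)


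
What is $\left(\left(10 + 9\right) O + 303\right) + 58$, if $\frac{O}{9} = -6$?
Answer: $-665$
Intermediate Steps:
$O = -54$ ($O = 9 \left(-6\right) = -54$)
$\left(\left(10 + 9\right) O + 303\right) + 58 = \left(\left(10 + 9\right) \left(-54\right) + 303\right) + 58 = \left(19 \left(-54\right) + 303\right) + 58 = \left(-1026 + 303\right) + 58 = -723 + 58 = -665$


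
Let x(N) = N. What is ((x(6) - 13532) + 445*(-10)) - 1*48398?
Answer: -66374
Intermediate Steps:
((x(6) - 13532) + 445*(-10)) - 1*48398 = ((6 - 13532) + 445*(-10)) - 1*48398 = (-13526 - 4450) - 48398 = -17976 - 48398 = -66374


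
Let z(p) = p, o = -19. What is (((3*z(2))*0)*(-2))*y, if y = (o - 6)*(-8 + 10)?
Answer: 0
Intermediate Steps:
y = -50 (y = (-19 - 6)*(-8 + 10) = -25*2 = -50)
(((3*z(2))*0)*(-2))*y = (((3*2)*0)*(-2))*(-50) = ((6*0)*(-2))*(-50) = (0*(-2))*(-50) = 0*(-50) = 0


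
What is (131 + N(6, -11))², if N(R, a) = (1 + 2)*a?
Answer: 9604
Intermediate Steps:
N(R, a) = 3*a
(131 + N(6, -11))² = (131 + 3*(-11))² = (131 - 33)² = 98² = 9604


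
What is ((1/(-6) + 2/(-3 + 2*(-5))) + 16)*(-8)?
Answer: -4892/39 ≈ -125.44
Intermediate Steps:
((1/(-6) + 2/(-3 + 2*(-5))) + 16)*(-8) = ((1*(-⅙) + 2/(-3 - 10)) + 16)*(-8) = ((-⅙ + 2/(-13)) + 16)*(-8) = ((-⅙ + 2*(-1/13)) + 16)*(-8) = ((-⅙ - 2/13) + 16)*(-8) = (-25/78 + 16)*(-8) = (1223/78)*(-8) = -4892/39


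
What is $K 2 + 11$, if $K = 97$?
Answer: $205$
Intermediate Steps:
$K 2 + 11 = 97 \cdot 2 + 11 = 194 + 11 = 205$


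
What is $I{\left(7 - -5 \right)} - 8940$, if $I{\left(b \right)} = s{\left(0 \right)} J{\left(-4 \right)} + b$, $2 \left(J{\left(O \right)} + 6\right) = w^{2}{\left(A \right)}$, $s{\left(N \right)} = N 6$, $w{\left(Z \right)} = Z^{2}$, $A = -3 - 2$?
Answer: $-8928$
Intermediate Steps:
$A = -5$ ($A = -3 - 2 = -5$)
$s{\left(N \right)} = 6 N$
$J{\left(O \right)} = \frac{613}{2}$ ($J{\left(O \right)} = -6 + \frac{\left(\left(-5\right)^{2}\right)^{2}}{2} = -6 + \frac{25^{2}}{2} = -6 + \frac{1}{2} \cdot 625 = -6 + \frac{625}{2} = \frac{613}{2}$)
$I{\left(b \right)} = b$ ($I{\left(b \right)} = 6 \cdot 0 \cdot \frac{613}{2} + b = 0 \cdot \frac{613}{2} + b = 0 + b = b$)
$I{\left(7 - -5 \right)} - 8940 = \left(7 - -5\right) - 8940 = \left(7 + 5\right) - 8940 = 12 - 8940 = -8928$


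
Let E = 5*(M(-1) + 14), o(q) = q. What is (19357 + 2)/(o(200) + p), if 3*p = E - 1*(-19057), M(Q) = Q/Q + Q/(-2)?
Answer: 116154/39469 ≈ 2.9429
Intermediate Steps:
M(Q) = 1 - Q/2 (M(Q) = 1 + Q*(-½) = 1 - Q/2)
E = 155/2 (E = 5*((1 - ½*(-1)) + 14) = 5*((1 + ½) + 14) = 5*(3/2 + 14) = 5*(31/2) = 155/2 ≈ 77.500)
p = 38269/6 (p = (155/2 - 1*(-19057))/3 = (155/2 + 19057)/3 = (⅓)*(38269/2) = 38269/6 ≈ 6378.2)
(19357 + 2)/(o(200) + p) = (19357 + 2)/(200 + 38269/6) = 19359/(39469/6) = 19359*(6/39469) = 116154/39469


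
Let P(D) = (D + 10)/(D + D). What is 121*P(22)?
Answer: 88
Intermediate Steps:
P(D) = (10 + D)/(2*D) (P(D) = (10 + D)/((2*D)) = (10 + D)*(1/(2*D)) = (10 + D)/(2*D))
121*P(22) = 121*((1/2)*(10 + 22)/22) = 121*((1/2)*(1/22)*32) = 121*(8/11) = 88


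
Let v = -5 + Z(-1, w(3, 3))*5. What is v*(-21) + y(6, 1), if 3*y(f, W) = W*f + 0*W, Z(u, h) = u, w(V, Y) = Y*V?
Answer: 212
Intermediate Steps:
w(V, Y) = V*Y
y(f, W) = W*f/3 (y(f, W) = (W*f + 0*W)/3 = (W*f + 0)/3 = (W*f)/3 = W*f/3)
v = -10 (v = -5 - 1*5 = -5 - 5 = -10)
v*(-21) + y(6, 1) = -10*(-21) + (⅓)*1*6 = 210 + 2 = 212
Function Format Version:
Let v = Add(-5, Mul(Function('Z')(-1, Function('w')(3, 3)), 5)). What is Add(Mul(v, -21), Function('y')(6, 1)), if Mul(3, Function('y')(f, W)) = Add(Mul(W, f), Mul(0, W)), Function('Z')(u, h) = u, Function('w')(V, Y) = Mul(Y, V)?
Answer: 212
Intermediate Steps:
Function('w')(V, Y) = Mul(V, Y)
Function('y')(f, W) = Mul(Rational(1, 3), W, f) (Function('y')(f, W) = Mul(Rational(1, 3), Add(Mul(W, f), Mul(0, W))) = Mul(Rational(1, 3), Add(Mul(W, f), 0)) = Mul(Rational(1, 3), Mul(W, f)) = Mul(Rational(1, 3), W, f))
v = -10 (v = Add(-5, Mul(-1, 5)) = Add(-5, -5) = -10)
Add(Mul(v, -21), Function('y')(6, 1)) = Add(Mul(-10, -21), Mul(Rational(1, 3), 1, 6)) = Add(210, 2) = 212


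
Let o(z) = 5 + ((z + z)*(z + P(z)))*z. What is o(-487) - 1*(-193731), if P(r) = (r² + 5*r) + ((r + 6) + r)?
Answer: 110653288038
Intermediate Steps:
P(r) = 6 + r² + 7*r (P(r) = (r² + 5*r) + ((6 + r) + r) = (r² + 5*r) + (6 + 2*r) = 6 + r² + 7*r)
o(z) = 5 + 2*z²*(6 + z² + 8*z) (o(z) = 5 + ((z + z)*(z + (6 + z² + 7*z)))*z = 5 + ((2*z)*(6 + z² + 8*z))*z = 5 + (2*z*(6 + z² + 8*z))*z = 5 + 2*z²*(6 + z² + 8*z))
o(-487) - 1*(-193731) = (5 + 2*(-487)⁴ + 12*(-487)² + 16*(-487)³) - 1*(-193731) = (5 + 2*56249134561 + 12*237169 + 16*(-115501303)) + 193731 = (5 + 112498269122 + 2846028 - 1848020848) + 193731 = 110653094307 + 193731 = 110653288038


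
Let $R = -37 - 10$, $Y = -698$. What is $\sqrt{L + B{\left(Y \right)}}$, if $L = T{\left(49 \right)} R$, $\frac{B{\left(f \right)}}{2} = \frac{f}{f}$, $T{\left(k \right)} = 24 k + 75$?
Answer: $i \sqrt{58795} \approx 242.48 i$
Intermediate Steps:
$T{\left(k \right)} = 75 + 24 k$
$R = -47$ ($R = -37 - 10 = -47$)
$B{\left(f \right)} = 2$ ($B{\left(f \right)} = 2 \frac{f}{f} = 2 \cdot 1 = 2$)
$L = -58797$ ($L = \left(75 + 24 \cdot 49\right) \left(-47\right) = \left(75 + 1176\right) \left(-47\right) = 1251 \left(-47\right) = -58797$)
$\sqrt{L + B{\left(Y \right)}} = \sqrt{-58797 + 2} = \sqrt{-58795} = i \sqrt{58795}$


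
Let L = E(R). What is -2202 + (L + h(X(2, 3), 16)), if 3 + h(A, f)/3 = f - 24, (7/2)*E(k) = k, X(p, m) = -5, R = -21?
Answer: -2241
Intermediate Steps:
E(k) = 2*k/7
h(A, f) = -81 + 3*f (h(A, f) = -9 + 3*(f - 24) = -9 + 3*(-24 + f) = -9 + (-72 + 3*f) = -81 + 3*f)
L = -6 (L = (2/7)*(-21) = -6)
-2202 + (L + h(X(2, 3), 16)) = -2202 + (-6 + (-81 + 3*16)) = -2202 + (-6 + (-81 + 48)) = -2202 + (-6 - 33) = -2202 - 39 = -2241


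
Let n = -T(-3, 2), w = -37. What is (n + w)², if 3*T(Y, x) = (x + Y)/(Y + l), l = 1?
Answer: 49729/36 ≈ 1381.4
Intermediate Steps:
T(Y, x) = (Y + x)/(3*(1 + Y)) (T(Y, x) = ((x + Y)/(Y + 1))/3 = ((Y + x)/(1 + Y))/3 = (Y + x)/(3*(1 + Y)))
n = -⅙ (n = -(-3 + 2)/(3*(1 - 3)) = -(-1)/(3*(-2)) = -(-1)*(-1)/(3*2) = -1*⅙ = -⅙ ≈ -0.16667)
(n + w)² = (-⅙ - 37)² = (-223/6)² = 49729/36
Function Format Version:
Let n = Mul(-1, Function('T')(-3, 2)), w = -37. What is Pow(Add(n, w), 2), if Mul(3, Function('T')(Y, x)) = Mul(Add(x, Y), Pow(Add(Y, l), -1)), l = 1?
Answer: Rational(49729, 36) ≈ 1381.4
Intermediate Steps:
Function('T')(Y, x) = Mul(Rational(1, 3), Pow(Add(1, Y), -1), Add(Y, x)) (Function('T')(Y, x) = Mul(Rational(1, 3), Mul(Add(x, Y), Pow(Add(Y, 1), -1))) = Mul(Rational(1, 3), Mul(Add(Y, x), Pow(Add(1, Y), -1))) = Mul(Rational(1, 3), Mul(Pow(Add(1, Y), -1), Add(Y, x))) = Mul(Rational(1, 3), Pow(Add(1, Y), -1), Add(Y, x)))
n = Rational(-1, 6) (n = Mul(-1, Mul(Rational(1, 3), Pow(Add(1, -3), -1), Add(-3, 2))) = Mul(-1, Mul(Rational(1, 3), Pow(-2, -1), -1)) = Mul(-1, Mul(Rational(1, 3), Rational(-1, 2), -1)) = Mul(-1, Rational(1, 6)) = Rational(-1, 6) ≈ -0.16667)
Pow(Add(n, w), 2) = Pow(Add(Rational(-1, 6), -37), 2) = Pow(Rational(-223, 6), 2) = Rational(49729, 36)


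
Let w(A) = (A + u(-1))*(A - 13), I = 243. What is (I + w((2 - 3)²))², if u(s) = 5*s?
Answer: 84681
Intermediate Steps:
w(A) = (-13 + A)*(-5 + A) (w(A) = (A + 5*(-1))*(A - 13) = (A - 5)*(-13 + A) = (-5 + A)*(-13 + A) = (-13 + A)*(-5 + A))
(I + w((2 - 3)²))² = (243 + (65 + ((2 - 3)²)² - 18*(2 - 3)²))² = (243 + (65 + ((-1)²)² - 18*(-1)²))² = (243 + (65 + 1² - 18*1))² = (243 + (65 + 1 - 18))² = (243 + 48)² = 291² = 84681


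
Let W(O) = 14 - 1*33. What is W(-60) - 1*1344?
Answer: -1363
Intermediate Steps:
W(O) = -19 (W(O) = 14 - 33 = -19)
W(-60) - 1*1344 = -19 - 1*1344 = -19 - 1344 = -1363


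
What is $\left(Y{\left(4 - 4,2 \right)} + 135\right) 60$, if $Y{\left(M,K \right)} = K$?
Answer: $8220$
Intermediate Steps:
$\left(Y{\left(4 - 4,2 \right)} + 135\right) 60 = \left(2 + 135\right) 60 = 137 \cdot 60 = 8220$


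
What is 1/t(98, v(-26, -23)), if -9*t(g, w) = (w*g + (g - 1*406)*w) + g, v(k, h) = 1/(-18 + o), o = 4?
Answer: -9/113 ≈ -0.079646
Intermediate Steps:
v(k, h) = -1/14 (v(k, h) = 1/(-18 + 4) = 1/(-14) = -1/14)
t(g, w) = -g/9 - g*w/9 - w*(-406 + g)/9 (t(g, w) = -((w*g + (g - 1*406)*w) + g)/9 = -((g*w + (g - 406)*w) + g)/9 = -((g*w + (-406 + g)*w) + g)/9 = -((g*w + w*(-406 + g)) + g)/9 = -(g + g*w + w*(-406 + g))/9 = -g/9 - g*w/9 - w*(-406 + g)/9)
1/t(98, v(-26, -23)) = 1/(-⅑*98 + (406/9)*(-1/14) - 2/9*98*(-1/14)) = 1/(-98/9 - 29/9 + 14/9) = 1/(-113/9) = -9/113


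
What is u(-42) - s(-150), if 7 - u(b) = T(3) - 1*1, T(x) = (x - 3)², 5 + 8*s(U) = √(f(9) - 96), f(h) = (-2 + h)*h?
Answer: 69/8 - I*√33/8 ≈ 8.625 - 0.71807*I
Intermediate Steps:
f(h) = h*(-2 + h)
s(U) = -5/8 + I*√33/8 (s(U) = -5/8 + √(9*(-2 + 9) - 96)/8 = -5/8 + √(9*7 - 96)/8 = -5/8 + √(63 - 96)/8 = -5/8 + √(-33)/8 = -5/8 + (I*√33)/8 = -5/8 + I*√33/8)
T(x) = (-3 + x)²
u(b) = 8 (u(b) = 7 - ((-3 + 3)² - 1*1) = 7 - (0² - 1) = 7 - (0 - 1) = 7 - 1*(-1) = 7 + 1 = 8)
u(-42) - s(-150) = 8 - (-5/8 + I*√33/8) = 8 + (5/8 - I*√33/8) = 69/8 - I*√33/8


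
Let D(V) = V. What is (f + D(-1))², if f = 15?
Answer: 196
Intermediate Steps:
(f + D(-1))² = (15 - 1)² = 14² = 196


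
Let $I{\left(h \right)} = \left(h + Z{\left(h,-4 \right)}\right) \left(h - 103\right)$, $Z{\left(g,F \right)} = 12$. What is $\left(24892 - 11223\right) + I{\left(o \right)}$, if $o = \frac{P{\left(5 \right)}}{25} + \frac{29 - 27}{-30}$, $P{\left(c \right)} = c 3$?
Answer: $\frac{2786569}{225} \approx 12385.0$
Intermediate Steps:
$P{\left(c \right)} = 3 c$
$o = \frac{8}{15}$ ($o = \frac{3 \cdot 5}{25} + \frac{29 - 27}{-30} = 15 \cdot \frac{1}{25} + 2 \left(- \frac{1}{30}\right) = \frac{3}{5} - \frac{1}{15} = \frac{8}{15} \approx 0.53333$)
$I{\left(h \right)} = \left(-103 + h\right) \left(12 + h\right)$ ($I{\left(h \right)} = \left(h + 12\right) \left(h - 103\right) = \left(12 + h\right) \left(-103 + h\right) = \left(-103 + h\right) \left(12 + h\right)$)
$\left(24892 - 11223\right) + I{\left(o \right)} = \left(24892 - 11223\right) - \left(\frac{19268}{15} - \frac{64}{225}\right) = 13669 - \frac{288956}{225} = \frac{2786569}{225}$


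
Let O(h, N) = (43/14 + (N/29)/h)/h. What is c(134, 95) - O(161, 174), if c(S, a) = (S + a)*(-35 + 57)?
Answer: 37311285/7406 ≈ 5038.0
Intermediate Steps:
c(S, a) = 22*S + 22*a (c(S, a) = (S + a)*22 = 22*S + 22*a)
O(h, N) = (43/14 + N/(29*h))/h (O(h, N) = (43*(1/14) + (N*(1/29))/h)/h = (43/14 + (N/29)/h)/h = (43/14 + N/(29*h))/h)
c(134, 95) - O(161, 174) = (22*134 + 22*95) - (14*174 + 1247*161)/(406*161²) = (2948 + 2090) - (2436 + 200767)/(406*25921) = 5038 - 203203/(406*25921) = 5038 - 1*143/7406 = 5038 - 143/7406 = 37311285/7406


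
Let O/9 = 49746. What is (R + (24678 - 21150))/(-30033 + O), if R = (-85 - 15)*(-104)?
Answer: 13928/417681 ≈ 0.033346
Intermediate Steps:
O = 447714 (O = 9*49746 = 447714)
R = 10400 (R = -100*(-104) = 10400)
(R + (24678 - 21150))/(-30033 + O) = (10400 + (24678 - 21150))/(-30033 + 447714) = (10400 + 3528)/417681 = 13928*(1/417681) = 13928/417681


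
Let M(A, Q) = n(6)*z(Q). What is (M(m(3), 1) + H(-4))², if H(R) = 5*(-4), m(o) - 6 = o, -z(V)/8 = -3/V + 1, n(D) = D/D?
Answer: 16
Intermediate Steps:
n(D) = 1
z(V) = -8 + 24/V (z(V) = -8*(-3/V + 1) = -8*(1 - 3/V) = -8 + 24/V)
m(o) = 6 + o
H(R) = -20
M(A, Q) = -8 + 24/Q (M(A, Q) = 1*(-8 + 24/Q) = -8 + 24/Q)
(M(m(3), 1) + H(-4))² = ((-8 + 24/1) - 20)² = ((-8 + 24*1) - 20)² = ((-8 + 24) - 20)² = (16 - 20)² = (-4)² = 16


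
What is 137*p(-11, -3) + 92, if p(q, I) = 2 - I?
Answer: 777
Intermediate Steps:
137*p(-11, -3) + 92 = 137*(2 - 1*(-3)) + 92 = 137*(2 + 3) + 92 = 137*5 + 92 = 685 + 92 = 777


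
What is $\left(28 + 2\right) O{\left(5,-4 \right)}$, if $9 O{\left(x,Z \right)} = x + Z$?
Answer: $\frac{10}{3} \approx 3.3333$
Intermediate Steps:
$O{\left(x,Z \right)} = \frac{Z}{9} + \frac{x}{9}$ ($O{\left(x,Z \right)} = \frac{x + Z}{9} = \frac{Z + x}{9} = \frac{Z}{9} + \frac{x}{9}$)
$\left(28 + 2\right) O{\left(5,-4 \right)} = \left(28 + 2\right) \left(\frac{1}{9} \left(-4\right) + \frac{1}{9} \cdot 5\right) = 30 \left(- \frac{4}{9} + \frac{5}{9}\right) = 30 \cdot \frac{1}{9} = \frac{10}{3}$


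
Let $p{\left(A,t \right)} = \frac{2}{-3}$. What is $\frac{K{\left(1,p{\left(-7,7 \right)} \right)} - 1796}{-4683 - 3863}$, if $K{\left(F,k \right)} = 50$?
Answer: $\frac{873}{4273} \approx 0.20431$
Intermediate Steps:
$p{\left(A,t \right)} = - \frac{2}{3}$ ($p{\left(A,t \right)} = 2 \left(- \frac{1}{3}\right) = - \frac{2}{3}$)
$\frac{K{\left(1,p{\left(-7,7 \right)} \right)} - 1796}{-4683 - 3863} = \frac{50 - 1796}{-4683 - 3863} = - \frac{1746}{-8546} = \left(-1746\right) \left(- \frac{1}{8546}\right) = \frac{873}{4273}$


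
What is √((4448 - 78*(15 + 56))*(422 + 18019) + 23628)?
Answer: I*√20077062 ≈ 4480.7*I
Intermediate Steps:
√((4448 - 78*(15 + 56))*(422 + 18019) + 23628) = √((4448 - 78*71)*18441 + 23628) = √((4448 - 5538)*18441 + 23628) = √(-1090*18441 + 23628) = √(-20100690 + 23628) = √(-20077062) = I*√20077062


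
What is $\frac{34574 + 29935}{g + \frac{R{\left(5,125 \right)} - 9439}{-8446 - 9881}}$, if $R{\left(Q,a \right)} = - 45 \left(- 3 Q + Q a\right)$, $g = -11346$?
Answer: $- \frac{1182256443}{207901253} \approx -5.6866$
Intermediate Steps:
$R{\left(Q,a \right)} = 135 Q - 45 Q a$
$\frac{34574 + 29935}{g + \frac{R{\left(5,125 \right)} - 9439}{-8446 - 9881}} = \frac{34574 + 29935}{-11346 + \frac{45 \cdot 5 \left(3 - 125\right) - 9439}{-8446 - 9881}} = \frac{64509}{-11346 + \frac{45 \cdot 5 \left(3 - 125\right) - 9439}{-18327}} = \frac{64509}{-11346 + \left(45 \cdot 5 \left(-122\right) - 9439\right) \left(- \frac{1}{18327}\right)} = \frac{64509}{-11346 + \left(-27450 - 9439\right) \left(- \frac{1}{18327}\right)} = \frac{64509}{-11346 - - \frac{36889}{18327}} = \frac{64509}{-11346 + \frac{36889}{18327}} = \frac{64509}{- \frac{207901253}{18327}} = 64509 \left(- \frac{18327}{207901253}\right) = - \frac{1182256443}{207901253}$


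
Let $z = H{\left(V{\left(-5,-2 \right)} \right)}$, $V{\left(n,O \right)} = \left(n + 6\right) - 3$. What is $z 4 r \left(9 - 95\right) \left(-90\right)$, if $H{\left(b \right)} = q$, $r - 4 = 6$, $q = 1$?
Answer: $309600$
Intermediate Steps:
$r = 10$ ($r = 4 + 6 = 10$)
$V{\left(n,O \right)} = 3 + n$ ($V{\left(n,O \right)} = \left(6 + n\right) - 3 = 3 + n$)
$H{\left(b \right)} = 1$
$z = 1$
$z 4 r \left(9 - 95\right) \left(-90\right) = 1 \cdot 4 \cdot 10 \left(9 - 95\right) \left(-90\right) = 4 \cdot 10 \left(\left(-86\right) \left(-90\right)\right) = 40 \cdot 7740 = 309600$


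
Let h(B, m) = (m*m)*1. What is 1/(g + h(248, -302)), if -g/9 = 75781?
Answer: -1/590825 ≈ -1.6925e-6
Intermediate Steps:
h(B, m) = m² (h(B, m) = m²*1 = m²)
g = -682029 (g = -9*75781 = -682029)
1/(g + h(248, -302)) = 1/(-682029 + (-302)²) = 1/(-682029 + 91204) = 1/(-590825) = -1/590825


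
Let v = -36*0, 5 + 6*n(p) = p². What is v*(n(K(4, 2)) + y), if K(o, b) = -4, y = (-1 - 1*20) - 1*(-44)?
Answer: 0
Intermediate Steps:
y = 23 (y = (-1 - 20) + 44 = -21 + 44 = 23)
n(p) = -⅚ + p²/6
v = 0
v*(n(K(4, 2)) + y) = 0*((-⅚ + (⅙)*(-4)²) + 23) = 0*((-⅚ + (⅙)*16) + 23) = 0*((-⅚ + 8/3) + 23) = 0*(11/6 + 23) = 0*(149/6) = 0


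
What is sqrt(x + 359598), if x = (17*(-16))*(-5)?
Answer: sqrt(360958) ≈ 600.80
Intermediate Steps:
x = 1360 (x = -272*(-5) = 1360)
sqrt(x + 359598) = sqrt(1360 + 359598) = sqrt(360958)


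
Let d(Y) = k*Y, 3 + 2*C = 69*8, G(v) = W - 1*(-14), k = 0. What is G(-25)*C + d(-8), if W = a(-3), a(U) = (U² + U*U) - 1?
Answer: 17019/2 ≈ 8509.5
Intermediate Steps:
a(U) = -1 + 2*U² (a(U) = (U² + U²) - 1 = 2*U² - 1 = -1 + 2*U²)
W = 17 (W = -1 + 2*(-3)² = -1 + 2*9 = -1 + 18 = 17)
G(v) = 31 (G(v) = 17 - 1*(-14) = 17 + 14 = 31)
C = 549/2 (C = -3/2 + (69*8)/2 = -3/2 + (½)*552 = -3/2 + 276 = 549/2 ≈ 274.50)
d(Y) = 0 (d(Y) = 0*Y = 0)
G(-25)*C + d(-8) = 31*(549/2) + 0 = 17019/2 + 0 = 17019/2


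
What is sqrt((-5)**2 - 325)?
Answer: 10*I*sqrt(3) ≈ 17.32*I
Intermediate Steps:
sqrt((-5)**2 - 325) = sqrt(25 - 325) = sqrt(-300) = 10*I*sqrt(3)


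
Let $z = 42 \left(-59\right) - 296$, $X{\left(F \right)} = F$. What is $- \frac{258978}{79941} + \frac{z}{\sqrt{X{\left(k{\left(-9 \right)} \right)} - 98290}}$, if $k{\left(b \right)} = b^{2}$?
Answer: $- \frac{86326}{26647} + \frac{2774 i \sqrt{98209}}{98209} \approx -3.2396 + 8.8518 i$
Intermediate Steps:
$z = -2774$ ($z = -2478 - 296 = -2774$)
$- \frac{258978}{79941} + \frac{z}{\sqrt{X{\left(k{\left(-9 \right)} \right)} - 98290}} = - \frac{258978}{79941} - \frac{2774}{\sqrt{\left(-9\right)^{2} - 98290}} = \left(-258978\right) \frac{1}{79941} - \frac{2774}{\sqrt{81 - 98290}} = - \frac{86326}{26647} - \frac{2774}{\sqrt{-98209}} = - \frac{86326}{26647} - \frac{2774}{i \sqrt{98209}} = - \frac{86326}{26647} - 2774 \left(- \frac{i \sqrt{98209}}{98209}\right) = - \frac{86326}{26647} + \frac{2774 i \sqrt{98209}}{98209}$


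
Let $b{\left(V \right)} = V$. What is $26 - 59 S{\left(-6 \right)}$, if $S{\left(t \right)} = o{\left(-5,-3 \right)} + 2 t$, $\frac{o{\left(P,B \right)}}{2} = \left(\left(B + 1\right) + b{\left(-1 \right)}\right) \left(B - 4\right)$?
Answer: $-1744$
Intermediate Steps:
$o{\left(P,B \right)} = 2 B \left(-4 + B\right)$ ($o{\left(P,B \right)} = 2 \left(\left(B + 1\right) - 1\right) \left(B - 4\right) = 2 \left(\left(1 + B\right) - 1\right) \left(-4 + B\right) = 2 B \left(-4 + B\right)$)
$S{\left(t \right)} = 42 + 2 t$ ($S{\left(t \right)} = 2 \left(-3\right) \left(-4 - 3\right) + 2 t = 2 \left(-3\right) \left(-7\right) + 2 t = 42 + 2 t$)
$26 - 59 S{\left(-6 \right)} = 26 - 59 \left(42 + 2 \left(-6\right)\right) = 26 - 59 \left(42 - 12\right) = 26 - 1770 = -1744$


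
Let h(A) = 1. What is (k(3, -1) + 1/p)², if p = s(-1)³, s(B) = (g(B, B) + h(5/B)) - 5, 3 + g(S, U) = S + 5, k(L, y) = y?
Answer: 784/729 ≈ 1.0754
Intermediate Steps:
g(S, U) = 2 + S (g(S, U) = -3 + (S + 5) = -3 + (5 + S) = 2 + S)
s(B) = -2 + B (s(B) = ((2 + B) + 1) - 5 = (3 + B) - 5 = -2 + B)
p = -27 (p = (-2 - 1)³ = (-3)³ = -27)
(k(3, -1) + 1/p)² = (-1 + 1/(-27))² = (-1 - 1/27)² = (-28/27)² = 784/729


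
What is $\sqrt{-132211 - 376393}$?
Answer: $2 i \sqrt{127151} \approx 713.17 i$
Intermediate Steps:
$\sqrt{-132211 - 376393} = \sqrt{-508604} = 2 i \sqrt{127151}$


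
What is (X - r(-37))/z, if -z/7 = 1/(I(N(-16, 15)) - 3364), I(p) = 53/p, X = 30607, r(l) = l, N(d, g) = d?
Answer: 412751697/28 ≈ 1.4741e+7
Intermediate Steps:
z = 112/53877 (z = -7/(53/(-16) - 3364) = -7/(53*(-1/16) - 3364) = -7/(-53/16 - 3364) = -7/(-53877/16) = -7*(-16/53877) = 112/53877 ≈ 0.0020788)
(X - r(-37))/z = (30607 - 1*(-37))/(112/53877) = (30607 + 37)*(53877/112) = 30644*(53877/112) = 412751697/28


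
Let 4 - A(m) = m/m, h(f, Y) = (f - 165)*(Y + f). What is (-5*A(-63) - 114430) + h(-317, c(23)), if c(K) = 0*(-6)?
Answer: 38349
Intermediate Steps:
c(K) = 0
h(f, Y) = (-165 + f)*(Y + f)
A(m) = 3 (A(m) = 4 - m/m = 4 - 1*1 = 4 - 1 = 3)
(-5*A(-63) - 114430) + h(-317, c(23)) = (-5*3 - 114430) + ((-317)**2 - 165*0 - 165*(-317) + 0*(-317)) = (-15 - 114430) + (100489 + 0 + 52305 + 0) = -114445 + 152794 = 38349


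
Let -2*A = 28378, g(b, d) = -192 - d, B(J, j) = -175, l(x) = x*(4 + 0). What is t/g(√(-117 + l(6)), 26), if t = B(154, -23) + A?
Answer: 7182/109 ≈ 65.890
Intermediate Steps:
l(x) = 4*x (l(x) = x*4 = 4*x)
A = -14189 (A = -½*28378 = -14189)
t = -14364 (t = -175 - 14189 = -14364)
t/g(√(-117 + l(6)), 26) = -14364/(-192 - 1*26) = -14364/(-192 - 26) = -14364/(-218) = -14364*(-1/218) = 7182/109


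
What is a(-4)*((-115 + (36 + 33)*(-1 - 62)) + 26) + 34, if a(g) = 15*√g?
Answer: 34 - 133080*I ≈ 34.0 - 1.3308e+5*I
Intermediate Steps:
a(-4)*((-115 + (36 + 33)*(-1 - 62)) + 26) + 34 = (15*√(-4))*((-115 + (36 + 33)*(-1 - 62)) + 26) + 34 = (15*(2*I))*((-115 + 69*(-63)) + 26) + 34 = (30*I)*((-115 - 4347) + 26) + 34 = (30*I)*(-4462 + 26) + 34 = (30*I)*(-4436) + 34 = -133080*I + 34 = 34 - 133080*I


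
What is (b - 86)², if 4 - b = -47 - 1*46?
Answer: 121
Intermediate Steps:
b = 97 (b = 4 - (-47 - 1*46) = 4 - (-47 - 46) = 4 - 1*(-93) = 4 + 93 = 97)
(b - 86)² = (97 - 86)² = 11² = 121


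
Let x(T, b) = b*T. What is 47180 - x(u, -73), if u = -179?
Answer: 34113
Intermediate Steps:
x(T, b) = T*b
47180 - x(u, -73) = 47180 - (-179)*(-73) = 47180 - 1*13067 = 47180 - 13067 = 34113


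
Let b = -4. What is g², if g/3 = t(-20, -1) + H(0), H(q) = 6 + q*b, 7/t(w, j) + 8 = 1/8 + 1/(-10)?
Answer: 24029604/101761 ≈ 236.14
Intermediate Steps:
t(w, j) = -280/319 (t(w, j) = 7/(-8 + (1/8 + 1/(-10))) = 7/(-8 + (1*(⅛) + 1*(-⅒))) = 7/(-8 + (⅛ - ⅒)) = 7/(-8 + 1/40) = 7/(-319/40) = 7*(-40/319) = -280/319)
H(q) = 6 - 4*q (H(q) = 6 + q*(-4) = 6 - 4*q)
g = 4902/319 (g = 3*(-280/319 + (6 - 4*0)) = 3*(-280/319 + (6 + 0)) = 3*(-280/319 + 6) = 3*(1634/319) = 4902/319 ≈ 15.367)
g² = (4902/319)² = 24029604/101761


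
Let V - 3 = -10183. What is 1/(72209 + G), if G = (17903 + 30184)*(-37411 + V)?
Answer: -1/2288436208 ≈ -4.3698e-10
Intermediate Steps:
V = -10180 (V = 3 - 10183 = -10180)
G = -2288508417 (G = (17903 + 30184)*(-37411 - 10180) = 48087*(-47591) = -2288508417)
1/(72209 + G) = 1/(72209 - 2288508417) = 1/(-2288436208) = -1/2288436208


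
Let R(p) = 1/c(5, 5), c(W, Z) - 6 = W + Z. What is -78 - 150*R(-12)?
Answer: -699/8 ≈ -87.375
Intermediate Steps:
c(W, Z) = 6 + W + Z (c(W, Z) = 6 + (W + Z) = 6 + W + Z)
R(p) = 1/16 (R(p) = 1/(6 + 5 + 5) = 1/16)
-78 - 150*R(-12) = -78 - 150*1/16 = -78 - 75/8 = -699/8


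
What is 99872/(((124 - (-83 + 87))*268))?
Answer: 3121/1005 ≈ 3.1055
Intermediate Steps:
99872/(((124 - (-83 + 87))*268)) = 99872/(((124 - 1*4)*268)) = 99872/(((124 - 4)*268)) = 99872/((120*268)) = 99872/32160 = 99872*(1/32160) = 3121/1005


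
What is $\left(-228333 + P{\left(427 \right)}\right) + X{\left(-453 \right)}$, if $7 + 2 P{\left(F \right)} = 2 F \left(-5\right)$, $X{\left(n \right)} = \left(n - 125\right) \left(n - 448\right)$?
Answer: $\frac{580613}{2} \approx 2.9031 \cdot 10^{5}$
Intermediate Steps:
$X{\left(n \right)} = \left(-448 + n\right) \left(-125 + n\right)$ ($X{\left(n \right)} = \left(-125 + n\right) \left(-448 + n\right) = \left(-448 + n\right) \left(-125 + n\right)$)
$P{\left(F \right)} = - \frac{7}{2} - 5 F$ ($P{\left(F \right)} = - \frac{7}{2} + \frac{2 F \left(-5\right)}{2} = - \frac{7}{2} + \frac{\left(-10\right) F}{2} = - \frac{7}{2} - 5 F$)
$\left(-228333 + P{\left(427 \right)}\right) + X{\left(-453 \right)} = \left(-228333 - \frac{4277}{2}\right) + \left(56000 + \left(-453\right)^{2} - -259569\right) = \left(-228333 - \frac{4277}{2}\right) + \left(56000 + 205209 + 259569\right) = \left(-228333 - \frac{4277}{2}\right) + 520778 = - \frac{460943}{2} + 520778 = \frac{580613}{2}$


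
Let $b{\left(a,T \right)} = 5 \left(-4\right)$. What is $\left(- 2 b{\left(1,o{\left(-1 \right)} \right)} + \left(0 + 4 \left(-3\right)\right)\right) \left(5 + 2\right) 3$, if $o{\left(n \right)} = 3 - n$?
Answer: $588$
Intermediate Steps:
$b{\left(a,T \right)} = -20$
$\left(- 2 b{\left(1,o{\left(-1 \right)} \right)} + \left(0 + 4 \left(-3\right)\right)\right) \left(5 + 2\right) 3 = \left(\left(-2\right) \left(-20\right) + \left(0 + 4 \left(-3\right)\right)\right) \left(5 + 2\right) 3 = \left(40 + \left(0 - 12\right)\right) 7 \cdot 3 = \left(40 - 12\right) 21 = 28 \cdot 21 = 588$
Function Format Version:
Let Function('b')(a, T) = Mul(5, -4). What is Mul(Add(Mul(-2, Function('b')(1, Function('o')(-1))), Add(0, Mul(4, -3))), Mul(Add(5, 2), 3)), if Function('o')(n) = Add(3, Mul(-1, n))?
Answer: 588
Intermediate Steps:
Function('b')(a, T) = -20
Mul(Add(Mul(-2, Function('b')(1, Function('o')(-1))), Add(0, Mul(4, -3))), Mul(Add(5, 2), 3)) = Mul(Add(Mul(-2, -20), Add(0, Mul(4, -3))), Mul(Add(5, 2), 3)) = Mul(Add(40, Add(0, -12)), Mul(7, 3)) = Mul(Add(40, -12), 21) = Mul(28, 21) = 588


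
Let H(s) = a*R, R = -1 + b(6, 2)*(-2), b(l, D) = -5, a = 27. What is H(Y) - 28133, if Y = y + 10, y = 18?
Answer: -27890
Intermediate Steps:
R = 9 (R = -1 - 5*(-2) = -1 + 10 = 9)
Y = 28 (Y = 18 + 10 = 28)
H(s) = 243 (H(s) = 27*9 = 243)
H(Y) - 28133 = 243 - 28133 = -27890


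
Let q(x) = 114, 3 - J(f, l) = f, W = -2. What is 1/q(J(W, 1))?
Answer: 1/114 ≈ 0.0087719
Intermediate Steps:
J(f, l) = 3 - f
1/q(J(W, 1)) = 1/114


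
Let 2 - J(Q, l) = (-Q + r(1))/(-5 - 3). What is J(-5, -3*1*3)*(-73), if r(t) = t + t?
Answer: -1679/8 ≈ -209.88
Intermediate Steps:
r(t) = 2*t
J(Q, l) = 9/4 - Q/8 (J(Q, l) = 2 - (-Q + 2*1)/(-5 - 3) = 2 - (-Q + 2)/(-8) = 2 - (2 - Q)*(-1)/8 = 2 - (-1/4 + Q/8) = 2 + (1/4 - Q/8) = 9/4 - Q/8)
J(-5, -3*1*3)*(-73) = (9/4 - 1/8*(-5))*(-73) = (9/4 + 5/8)*(-73) = (23/8)*(-73) = -1679/8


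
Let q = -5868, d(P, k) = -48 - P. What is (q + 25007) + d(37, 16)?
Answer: 19054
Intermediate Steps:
(q + 25007) + d(37, 16) = (-5868 + 25007) + (-48 - 1*37) = 19139 + (-48 - 37) = 19139 - 85 = 19054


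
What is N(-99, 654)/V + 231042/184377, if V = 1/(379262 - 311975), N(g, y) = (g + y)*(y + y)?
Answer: 3002046274731034/61459 ≈ 4.8846e+10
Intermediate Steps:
N(g, y) = 2*y*(g + y) (N(g, y) = (g + y)*(2*y) = 2*y*(g + y))
V = 1/67287 ≈ 1.4862e-5
N(-99, 654)/V + 231042/184377 = (2*654*(-99 + 654))/(1/67287) + 231042/184377 = (2*654*555)*67287 + 231042*(1/184377) = 725940*67287 + 77014/61459 = 48846324780 + 77014/61459 = 3002046274731034/61459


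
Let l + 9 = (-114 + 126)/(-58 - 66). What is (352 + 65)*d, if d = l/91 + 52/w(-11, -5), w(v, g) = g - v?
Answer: 10077500/2821 ≈ 3572.3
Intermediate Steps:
l = -282/31 (l = -9 + (-114 + 126)/(-58 - 66) = -9 + 12/(-124) = -9 + 12*(-1/124) = -9 - 3/31 = -282/31 ≈ -9.0968)
d = 72500/8463 (d = -282/31/91 + 52/(-5 - 1*(-11)) = -282/31*1/91 + 52/(-5 + 11) = -282/2821 + 52/6 = -282/2821 + 52*(⅙) = -282/2821 + 26/3 = 72500/8463 ≈ 8.5667)
(352 + 65)*d = (352 + 65)*(72500/8463) = 417*(72500/8463) = 10077500/2821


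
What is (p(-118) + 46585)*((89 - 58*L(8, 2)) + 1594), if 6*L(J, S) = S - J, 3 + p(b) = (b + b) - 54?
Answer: 80594372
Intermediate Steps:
p(b) = -57 + 2*b (p(b) = -3 + ((b + b) - 54) = -3 + (2*b - 54) = -3 + (-54 + 2*b) = -57 + 2*b)
L(J, S) = -J/6 + S/6 (L(J, S) = (S - J)/6 = -J/6 + S/6)
(p(-118) + 46585)*((89 - 58*L(8, 2)) + 1594) = ((-57 + 2*(-118)) + 46585)*((89 - 58*(-1/6*8 + (1/6)*2)) + 1594) = ((-57 - 236) + 46585)*((89 - 58*(-4/3 + 1/3)) + 1594) = (-293 + 46585)*((89 - 58*(-1)) + 1594) = 46292*((89 + 58) + 1594) = 46292*(147 + 1594) = 46292*1741 = 80594372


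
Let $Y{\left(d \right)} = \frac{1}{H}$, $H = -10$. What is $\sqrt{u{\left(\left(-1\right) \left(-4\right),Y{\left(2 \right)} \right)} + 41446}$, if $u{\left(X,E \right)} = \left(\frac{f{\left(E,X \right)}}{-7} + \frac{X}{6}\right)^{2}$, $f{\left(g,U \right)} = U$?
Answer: $\frac{\sqrt{18277690}}{21} \approx 203.58$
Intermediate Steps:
$Y{\left(d \right)} = - \frac{1}{10}$ ($Y{\left(d \right)} = \frac{1}{-10} = - \frac{1}{10}$)
$u{\left(X,E \right)} = \frac{X^{2}}{1764}$ ($u{\left(X,E \right)} = \left(\frac{X}{-7} + \frac{X}{6}\right)^{2} = \left(X \left(- \frac{1}{7}\right) + X \frac{1}{6}\right)^{2} = \left(- \frac{X}{7} + \frac{X}{6}\right)^{2} = \left(\frac{X}{42}\right)^{2} = \frac{X^{2}}{1764}$)
$\sqrt{u{\left(\left(-1\right) \left(-4\right),Y{\left(2 \right)} \right)} + 41446} = \sqrt{\frac{\left(\left(-1\right) \left(-4\right)\right)^{2}}{1764} + 41446} = \sqrt{\frac{4^{2}}{1764} + 41446} = \sqrt{\frac{1}{1764} \cdot 16 + 41446} = \sqrt{\frac{4}{441} + 41446} = \sqrt{\frac{18277690}{441}} = \frac{\sqrt{18277690}}{21}$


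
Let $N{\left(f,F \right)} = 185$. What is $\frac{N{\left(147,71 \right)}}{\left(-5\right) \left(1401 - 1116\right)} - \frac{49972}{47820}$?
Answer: $- \frac{88952}{75715} \approx -1.1748$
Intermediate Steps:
$\frac{N{\left(147,71 \right)}}{\left(-5\right) \left(1401 - 1116\right)} - \frac{49972}{47820} = \frac{185}{\left(-5\right) \left(1401 - 1116\right)} - \frac{49972}{47820} = \frac{185}{\left(-5\right) \left(1401 - 1116\right)} - \frac{12493}{11955} = \frac{185}{\left(-5\right) 285} - \frac{12493}{11955} = \frac{185}{-1425} - \frac{12493}{11955} = 185 \left(- \frac{1}{1425}\right) - \frac{12493}{11955} = - \frac{37}{285} - \frac{12493}{11955} = - \frac{88952}{75715}$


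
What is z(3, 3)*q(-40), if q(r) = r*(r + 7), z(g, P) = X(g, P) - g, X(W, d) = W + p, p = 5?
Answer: 6600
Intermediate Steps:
X(W, d) = 5 + W (X(W, d) = W + 5 = 5 + W)
z(g, P) = 5 (z(g, P) = (5 + g) - g = 5)
q(r) = r*(7 + r)
z(3, 3)*q(-40) = 5*(-40*(7 - 40)) = 5*(-40*(-33)) = 5*1320 = 6600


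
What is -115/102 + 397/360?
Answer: -151/6120 ≈ -0.024673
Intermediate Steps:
-115/102 + 397/360 = -151/6120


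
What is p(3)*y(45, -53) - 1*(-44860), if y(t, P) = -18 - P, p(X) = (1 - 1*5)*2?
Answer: 44580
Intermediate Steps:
p(X) = -8 (p(X) = (1 - 5)*2 = -4*2 = -8)
p(3)*y(45, -53) - 1*(-44860) = -8*(-18 - 1*(-53)) - 1*(-44860) = -8*(-18 + 53) + 44860 = -8*35 + 44860 = -280 + 44860 = 44580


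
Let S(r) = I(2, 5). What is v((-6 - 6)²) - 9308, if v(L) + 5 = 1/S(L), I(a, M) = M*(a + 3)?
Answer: -232824/25 ≈ -9313.0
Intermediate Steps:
I(a, M) = M*(3 + a)
S(r) = 25 (S(r) = 5*(3 + 2) = 5*5 = 25)
v(L) = -124/25 (v(L) = -5 + 1/25 = -124/25)
v((-6 - 6)²) - 9308 = -124/25 - 9308 = -232824/25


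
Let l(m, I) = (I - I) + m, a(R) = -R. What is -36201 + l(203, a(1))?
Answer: -35998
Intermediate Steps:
l(m, I) = m (l(m, I) = 0 + m = m)
-36201 + l(203, a(1)) = -36201 + 203 = -35998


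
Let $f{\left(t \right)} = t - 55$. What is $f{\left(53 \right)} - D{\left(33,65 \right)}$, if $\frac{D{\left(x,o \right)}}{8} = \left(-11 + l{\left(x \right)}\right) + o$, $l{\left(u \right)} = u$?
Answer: $-698$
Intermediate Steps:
$f{\left(t \right)} = -55 + t$
$D{\left(x,o \right)} = -88 + 8 o + 8 x$ ($D{\left(x,o \right)} = 8 \left(\left(-11 + x\right) + o\right) = 8 \left(-11 + o + x\right) = -88 + 8 o + 8 x$)
$f{\left(53 \right)} - D{\left(33,65 \right)} = \left(-55 + 53\right) - \left(-88 + 8 \cdot 65 + 8 \cdot 33\right) = -2 - \left(-88 + 520 + 264\right) = -2 - 696 = -698$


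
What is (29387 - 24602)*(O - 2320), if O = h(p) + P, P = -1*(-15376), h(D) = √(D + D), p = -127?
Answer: 62472960 + 4785*I*√254 ≈ 6.2473e+7 + 76260.0*I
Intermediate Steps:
h(D) = √2*√D (h(D) = √(2*D) = √2*√D)
P = 15376
O = 15376 + I*√254 (O = √2*√(-127) + 15376 = √2*(I*√127) + 15376 = I*√254 + 15376 = 15376 + I*√254 ≈ 15376.0 + 15.937*I)
(29387 - 24602)*(O - 2320) = (29387 - 24602)*((15376 + I*√254) - 2320) = 4785*(13056 + I*√254) = 62472960 + 4785*I*√254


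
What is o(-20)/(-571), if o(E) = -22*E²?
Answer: 8800/571 ≈ 15.412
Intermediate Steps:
o(-20)/(-571) = -22*(-20)²/(-571) = -22*400*(-1/571) = -8800*(-1/571) = 8800/571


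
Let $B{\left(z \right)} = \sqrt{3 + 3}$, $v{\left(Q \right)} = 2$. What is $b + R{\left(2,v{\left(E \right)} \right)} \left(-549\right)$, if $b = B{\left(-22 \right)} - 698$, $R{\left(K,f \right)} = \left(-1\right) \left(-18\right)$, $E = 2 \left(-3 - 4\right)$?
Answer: $-10580 + \sqrt{6} \approx -10578.0$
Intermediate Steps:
$E = -14$ ($E = 2 \left(-7\right) = -14$)
$R{\left(K,f \right)} = 18$
$B{\left(z \right)} = \sqrt{6}$
$b = -698 + \sqrt{6}$ ($b = \sqrt{6} - 698 = -698 + \sqrt{6} \approx -695.55$)
$b + R{\left(2,v{\left(E \right)} \right)} \left(-549\right) = \left(-698 + \sqrt{6}\right) + 18 \left(-549\right) = \left(-698 + \sqrt{6}\right) - 9882 = -10580 + \sqrt{6}$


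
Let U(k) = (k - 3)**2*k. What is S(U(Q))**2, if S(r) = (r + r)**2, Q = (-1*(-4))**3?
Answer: 51461039982959851995136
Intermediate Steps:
Q = 64 (Q = 4**3 = 64)
U(k) = k*(-3 + k)**2 (U(k) = (-3 + k)**2*k = k*(-3 + k)**2)
S(r) = 4*r**2 (S(r) = (2*r)**2 = 4*r**2)
S(U(Q))**2 = (4*(64*(-3 + 64)**2)**2)**2 = (4*(64*61**2)**2)**2 = (4*(64*3721)**2)**2 = (4*238144**2)**2 = (4*56712564736)**2 = 226850258944**2 = 51461039982959851995136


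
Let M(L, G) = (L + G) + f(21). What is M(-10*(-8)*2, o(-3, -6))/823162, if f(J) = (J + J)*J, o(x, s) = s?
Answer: 518/411581 ≈ 0.0012586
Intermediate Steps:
f(J) = 2*J**2 (f(J) = (2*J)*J = 2*J**2)
M(L, G) = 882 + G + L (M(L, G) = (L + G) + 2*21**2 = (G + L) + 2*441 = (G + L) + 882 = 882 + G + L)
M(-10*(-8)*2, o(-3, -6))/823162 = (882 - 6 - 10*(-8)*2)/823162 = (882 - 6 + 80*2)*(1/823162) = (882 - 6 + 160)*(1/823162) = 1036*(1/823162) = 518/411581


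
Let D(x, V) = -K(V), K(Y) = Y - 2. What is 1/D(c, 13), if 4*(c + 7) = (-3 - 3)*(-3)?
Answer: -1/11 ≈ -0.090909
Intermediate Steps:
c = -5/2 (c = -7 + ((-3 - 3)*(-3))/4 = -7 + (-6*(-3))/4 = -7 + (¼)*18 = -7 + 9/2 = -5/2 ≈ -2.5000)
K(Y) = -2 + Y
D(x, V) = 2 - V (D(x, V) = -(-2 + V) = 2 - V)
1/D(c, 13) = 1/(2 - 1*13) = 1/(2 - 13) = 1/(-11) = -1/11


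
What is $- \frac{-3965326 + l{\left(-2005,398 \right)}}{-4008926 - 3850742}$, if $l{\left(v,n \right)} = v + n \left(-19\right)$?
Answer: $- \frac{3974893}{7859668} \approx -0.50573$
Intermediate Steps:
$l{\left(v,n \right)} = v - 19 n$
$- \frac{-3965326 + l{\left(-2005,398 \right)}}{-4008926 - 3850742} = - \frac{-3965326 - 9567}{-4008926 - 3850742} = - \frac{-3965326 - 9567}{-7859668} = - \frac{\left(-3965326 - 9567\right) \left(-1\right)}{7859668} = - \frac{\left(-3974893\right) \left(-1\right)}{7859668} = \left(-1\right) \frac{3974893}{7859668} = - \frac{3974893}{7859668}$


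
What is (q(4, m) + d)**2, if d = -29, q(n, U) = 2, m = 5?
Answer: 729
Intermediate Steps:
(q(4, m) + d)**2 = (2 - 29)**2 = (-27)**2 = 729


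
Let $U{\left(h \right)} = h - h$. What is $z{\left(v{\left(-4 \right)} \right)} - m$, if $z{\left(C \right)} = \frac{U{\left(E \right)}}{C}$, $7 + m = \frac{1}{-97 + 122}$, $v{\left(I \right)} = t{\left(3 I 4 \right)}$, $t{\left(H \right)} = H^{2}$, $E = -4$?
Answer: $\frac{174}{25} \approx 6.96$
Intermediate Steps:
$v{\left(I \right)} = 144 I^{2}$ ($v{\left(I \right)} = \left(3 I 4\right)^{2} = \left(12 I\right)^{2} = 144 I^{2}$)
$U{\left(h \right)} = 0$
$m = - \frac{174}{25}$ ($m = -7 + \frac{1}{-97 + 122} = -7 + \frac{1}{25} = - \frac{174}{25} \approx -6.96$)
$z{\left(C \right)} = 0$ ($z{\left(C \right)} = \frac{0}{C} = 0$)
$z{\left(v{\left(-4 \right)} \right)} - m = 0 - - \frac{174}{25} = 0 + \frac{174}{25} = \frac{174}{25}$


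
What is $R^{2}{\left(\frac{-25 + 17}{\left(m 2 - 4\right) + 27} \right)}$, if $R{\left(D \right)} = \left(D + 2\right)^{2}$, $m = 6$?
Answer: $\frac{14776336}{1500625} \approx 9.8468$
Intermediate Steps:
$R{\left(D \right)} = \left(2 + D\right)^{2}$
$R^{2}{\left(\frac{-25 + 17}{\left(m 2 - 4\right) + 27} \right)} = \left(\left(2 + \frac{-25 + 17}{\left(6 \cdot 2 - 4\right) + 27}\right)^{2}\right)^{2} = \left(\left(2 - \frac{8}{\left(12 - 4\right) + 27}\right)^{2}\right)^{2} = \left(\left(2 - \frac{8}{8 + 27}\right)^{2}\right)^{2} = \left(\left(2 - \frac{8}{35}\right)^{2}\right)^{2} = \left(\left(\frac{62}{35}\right)^{2}\right)^{2} = \left(\frac{3844}{1225}\right)^{2} = \frac{14776336}{1500625}$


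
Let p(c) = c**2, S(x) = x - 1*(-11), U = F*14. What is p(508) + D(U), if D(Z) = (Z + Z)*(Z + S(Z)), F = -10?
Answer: 333384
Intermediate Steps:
U = -140 (U = -10*14 = -140)
S(x) = 11 + x (S(x) = x + 11 = 11 + x)
D(Z) = 2*Z*(11 + 2*Z) (D(Z) = (Z + Z)*(Z + (11 + Z)) = (2*Z)*(11 + 2*Z) = 2*Z*(11 + 2*Z))
p(508) + D(U) = 508**2 + 2*(-140)*(11 + 2*(-140)) = 258064 + 2*(-140)*(11 - 280) = 258064 + 2*(-140)*(-269) = 258064 + 75320 = 333384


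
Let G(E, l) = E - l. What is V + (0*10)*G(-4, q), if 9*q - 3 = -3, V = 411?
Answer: 411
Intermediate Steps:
q = 0 (q = 1/3 + (1/9)*(-3) = 1/3 - 1/3 = 0)
V + (0*10)*G(-4, q) = 411 + (0*10)*(-4 - 1*0) = 411 + 0*(-4 + 0) = 411 + 0*(-4) = 411 + 0 = 411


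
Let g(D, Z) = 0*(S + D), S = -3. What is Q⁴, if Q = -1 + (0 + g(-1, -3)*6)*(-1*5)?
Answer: 1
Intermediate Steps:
g(D, Z) = 0 (g(D, Z) = 0*(-3 + D) = 0)
Q = -1 (Q = -1 + (0 + 0*6)*(-1*5) = -1 + (0 + 0)*(-5) = -1 + 0*(-5) = -1 + 0 = -1)
Q⁴ = (-1)⁴ = 1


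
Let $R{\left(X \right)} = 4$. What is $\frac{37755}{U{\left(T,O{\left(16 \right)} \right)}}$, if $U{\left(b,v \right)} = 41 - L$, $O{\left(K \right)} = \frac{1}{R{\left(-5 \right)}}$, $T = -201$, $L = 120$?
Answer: $- \frac{37755}{79} \approx -477.91$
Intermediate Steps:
$O{\left(K \right)} = \frac{1}{4}$
$U{\left(b,v \right)} = -79$ ($U{\left(b,v \right)} = 41 - 120 = -79$)
$\frac{37755}{U{\left(T,O{\left(16 \right)} \right)}} = \frac{37755}{-79} = 37755 \left(- \frac{1}{79}\right) = - \frac{37755}{79}$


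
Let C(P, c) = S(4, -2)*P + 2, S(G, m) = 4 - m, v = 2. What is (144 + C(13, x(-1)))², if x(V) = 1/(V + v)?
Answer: 50176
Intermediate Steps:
x(V) = 1/(2 + V) (x(V) = 1/(V + 2) = 1/(2 + V))
C(P, c) = 2 + 6*P (C(P, c) = (4 - 1*(-2))*P + 2 = (4 + 2)*P + 2 = 6*P + 2 = 2 + 6*P)
(144 + C(13, x(-1)))² = (144 + (2 + 6*13))² = (144 + (2 + 78))² = (144 + 80)² = 224² = 50176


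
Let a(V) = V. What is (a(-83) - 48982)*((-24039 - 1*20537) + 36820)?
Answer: 380548140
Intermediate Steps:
(a(-83) - 48982)*((-24039 - 1*20537) + 36820) = (-83 - 48982)*((-24039 - 1*20537) + 36820) = -49065*((-24039 - 20537) + 36820) = -49065*(-44576 + 36820) = -49065*(-7756) = 380548140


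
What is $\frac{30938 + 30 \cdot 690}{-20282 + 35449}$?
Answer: $\frac{51638}{15167} \approx 3.4046$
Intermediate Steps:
$\frac{30938 + 30 \cdot 690}{-20282 + 35449} = \frac{30938 + 20700}{15167} = 51638 \cdot \frac{1}{15167} = \frac{51638}{15167}$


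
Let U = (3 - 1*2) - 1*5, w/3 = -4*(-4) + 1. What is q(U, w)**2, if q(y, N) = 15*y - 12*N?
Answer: 451584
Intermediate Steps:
w = 51 (w = 3*(-4*(-4) + 1) = 3*(16 + 1) = 3*17 = 51)
U = -4 (U = (3 - 2) - 5 = 1 - 5 = -4)
q(y, N) = -12*N + 15*y
q(U, w)**2 = (-12*51 + 15*(-4))**2 = (-612 - 60)**2 = (-672)**2 = 451584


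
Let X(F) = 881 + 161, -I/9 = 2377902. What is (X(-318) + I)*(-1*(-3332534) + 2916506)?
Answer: -133729930927040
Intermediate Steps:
I = -21401118 (I = -9*2377902 = -21401118)
X(F) = 1042
(X(-318) + I)*(-1*(-3332534) + 2916506) = (1042 - 21401118)*(-1*(-3332534) + 2916506) = -21400076*(3332534 + 2916506) = -21400076*6249040 = -133729930927040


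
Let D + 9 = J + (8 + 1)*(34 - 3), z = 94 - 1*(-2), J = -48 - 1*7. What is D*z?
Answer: 20640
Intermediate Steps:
J = -55 (J = -48 - 7 = -55)
z = 96 (z = 94 + 2 = 96)
D = 215 (D = -9 + (-55 + (8 + 1)*(34 - 3)) = -9 + (-55 + 9*31) = -9 + (-55 + 279) = -9 + 224 = 215)
D*z = 215*96 = 20640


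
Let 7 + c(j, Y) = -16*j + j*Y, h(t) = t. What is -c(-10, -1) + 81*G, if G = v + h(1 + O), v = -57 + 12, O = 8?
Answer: -3079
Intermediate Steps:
c(j, Y) = -7 - 16*j + Y*j (c(j, Y) = -7 + (-16*j + j*Y) = -7 + (-16*j + Y*j) = -7 - 16*j + Y*j)
v = -45
G = -36 (G = -45 + (1 + 8) = -45 + 9 = -36)
-c(-10, -1) + 81*G = -(-7 - 16*(-10) - 1*(-10)) + 81*(-36) = -(-7 + 160 + 10) - 2916 = -1*163 - 2916 = -163 - 2916 = -3079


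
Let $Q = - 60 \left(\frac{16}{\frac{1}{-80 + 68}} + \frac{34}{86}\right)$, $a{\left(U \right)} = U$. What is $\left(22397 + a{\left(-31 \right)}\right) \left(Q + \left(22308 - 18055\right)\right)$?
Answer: $\frac{15146680154}{43} \approx 3.5225 \cdot 10^{8}$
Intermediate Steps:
$Q = \frac{494340}{43}$ ($Q = - 60 \left(\frac{16}{\frac{1}{-12}} + 34 \cdot \frac{1}{86}\right) = - 60 \left(\frac{16}{- \frac{1}{12}} + \frac{17}{43}\right) = - 60 \left(16 \left(-12\right) + \frac{17}{43}\right) = - 60 \left(-192 + \frac{17}{43}\right) = \left(-60\right) \left(- \frac{8239}{43}\right) = \frac{494340}{43} \approx 11496.0$)
$\left(22397 + a{\left(-31 \right)}\right) \left(Q + \left(22308 - 18055\right)\right) = \left(22397 - 31\right) \left(\frac{494340}{43} + \left(22308 - 18055\right)\right) = 22366 \left(\frac{494340}{43} + \left(22308 - 18055\right)\right) = 22366 \left(\frac{494340}{43} + 4253\right) = 22366 \cdot \frac{677219}{43} = \frac{15146680154}{43}$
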